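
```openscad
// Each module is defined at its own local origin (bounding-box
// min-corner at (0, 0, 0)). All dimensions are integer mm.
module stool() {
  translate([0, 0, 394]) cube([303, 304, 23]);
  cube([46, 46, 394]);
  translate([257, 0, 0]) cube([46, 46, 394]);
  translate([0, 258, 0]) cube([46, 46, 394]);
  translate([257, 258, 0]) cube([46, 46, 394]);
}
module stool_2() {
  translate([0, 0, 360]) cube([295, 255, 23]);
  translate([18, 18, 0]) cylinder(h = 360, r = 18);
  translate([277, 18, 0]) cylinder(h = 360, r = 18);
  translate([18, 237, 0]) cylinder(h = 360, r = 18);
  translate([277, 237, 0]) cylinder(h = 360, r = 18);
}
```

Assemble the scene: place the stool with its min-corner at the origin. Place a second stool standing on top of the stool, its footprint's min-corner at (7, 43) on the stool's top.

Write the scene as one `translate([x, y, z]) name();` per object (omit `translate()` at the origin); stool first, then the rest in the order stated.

stool();
translate([7, 43, 417]) stool_2();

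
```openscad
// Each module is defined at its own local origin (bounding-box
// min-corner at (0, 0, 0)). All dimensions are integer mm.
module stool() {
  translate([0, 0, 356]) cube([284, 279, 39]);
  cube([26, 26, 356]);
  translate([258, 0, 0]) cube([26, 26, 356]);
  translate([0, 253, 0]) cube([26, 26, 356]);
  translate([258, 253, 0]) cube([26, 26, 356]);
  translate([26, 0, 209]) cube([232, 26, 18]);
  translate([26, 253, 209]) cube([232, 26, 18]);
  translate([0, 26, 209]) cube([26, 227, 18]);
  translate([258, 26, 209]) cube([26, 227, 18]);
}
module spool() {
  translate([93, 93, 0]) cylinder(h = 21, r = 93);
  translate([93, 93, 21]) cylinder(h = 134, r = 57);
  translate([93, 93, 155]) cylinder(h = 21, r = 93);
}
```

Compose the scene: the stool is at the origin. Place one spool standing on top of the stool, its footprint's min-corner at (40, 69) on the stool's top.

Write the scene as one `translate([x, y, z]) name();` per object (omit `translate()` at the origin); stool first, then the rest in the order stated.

stool();
translate([40, 69, 395]) spool();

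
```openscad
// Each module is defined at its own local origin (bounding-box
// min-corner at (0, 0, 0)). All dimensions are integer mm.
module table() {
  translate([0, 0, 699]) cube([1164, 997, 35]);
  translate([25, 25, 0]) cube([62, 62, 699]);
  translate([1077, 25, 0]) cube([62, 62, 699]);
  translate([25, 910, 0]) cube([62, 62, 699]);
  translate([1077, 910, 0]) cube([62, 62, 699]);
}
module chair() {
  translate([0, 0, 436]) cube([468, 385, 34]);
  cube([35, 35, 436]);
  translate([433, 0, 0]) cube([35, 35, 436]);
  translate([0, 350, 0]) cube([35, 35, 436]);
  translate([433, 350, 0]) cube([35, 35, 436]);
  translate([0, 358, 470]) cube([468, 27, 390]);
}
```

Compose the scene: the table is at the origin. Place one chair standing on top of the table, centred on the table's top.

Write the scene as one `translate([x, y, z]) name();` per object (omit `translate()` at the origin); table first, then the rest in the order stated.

table();
translate([348, 306, 734]) chair();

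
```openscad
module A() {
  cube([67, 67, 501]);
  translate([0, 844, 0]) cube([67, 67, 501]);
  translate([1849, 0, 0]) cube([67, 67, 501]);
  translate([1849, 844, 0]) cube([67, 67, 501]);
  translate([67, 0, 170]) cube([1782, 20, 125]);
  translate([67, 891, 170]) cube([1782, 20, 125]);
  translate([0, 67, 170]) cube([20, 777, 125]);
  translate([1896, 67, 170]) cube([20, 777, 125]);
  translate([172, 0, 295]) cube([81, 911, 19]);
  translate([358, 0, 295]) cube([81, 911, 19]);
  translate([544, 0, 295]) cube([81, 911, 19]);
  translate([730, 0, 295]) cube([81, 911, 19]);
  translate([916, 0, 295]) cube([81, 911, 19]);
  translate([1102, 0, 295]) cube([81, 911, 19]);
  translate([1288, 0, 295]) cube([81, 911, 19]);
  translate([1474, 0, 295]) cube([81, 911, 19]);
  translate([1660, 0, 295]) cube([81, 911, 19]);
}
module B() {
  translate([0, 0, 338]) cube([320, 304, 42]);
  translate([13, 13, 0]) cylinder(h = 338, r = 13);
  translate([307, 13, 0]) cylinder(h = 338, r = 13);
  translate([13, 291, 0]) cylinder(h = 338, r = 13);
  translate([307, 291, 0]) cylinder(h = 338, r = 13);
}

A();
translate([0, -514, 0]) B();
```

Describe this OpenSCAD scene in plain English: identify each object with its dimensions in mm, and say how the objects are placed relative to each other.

A is a bed frame 1916 mm long (x) by 911 mm wide (y). Four 67×67 mm corner posts, 501 mm tall, at the corners of the footprint. Four rails of 20 mm thickness and 125 mm height run between adjacent posts with their undersides at z = 170 mm, their outer faces flush with the outside of the frame (the two x-running rails run between the posts' inner faces; the two y-running rails run between the posts' inner faces). 9 slats, each 81 mm wide (x) and 19 mm thick, lie across the top of the two x-running rails, running the full 911 mm width of the frame in y; the slats are evenly spaced along x between the inner faces of the end posts with equal gaps (rounded down to the nearest mm) at the −x end and between each pair — any rounding remainder accumulates at the +x end.

B is a simple wooden stool: a rectangular seat 320 mm (x) by 304 mm (y), 42 mm thick, top face at z = 380 mm, on four round legs, each 26 mm in diameter. The legs rest on z = 0, each leg's axis is inset half a diameter from the nearest pair of seat edges (so the leg's bounding box is flush with the corner).

The stool is on the floor beside the bed frame on its −y side.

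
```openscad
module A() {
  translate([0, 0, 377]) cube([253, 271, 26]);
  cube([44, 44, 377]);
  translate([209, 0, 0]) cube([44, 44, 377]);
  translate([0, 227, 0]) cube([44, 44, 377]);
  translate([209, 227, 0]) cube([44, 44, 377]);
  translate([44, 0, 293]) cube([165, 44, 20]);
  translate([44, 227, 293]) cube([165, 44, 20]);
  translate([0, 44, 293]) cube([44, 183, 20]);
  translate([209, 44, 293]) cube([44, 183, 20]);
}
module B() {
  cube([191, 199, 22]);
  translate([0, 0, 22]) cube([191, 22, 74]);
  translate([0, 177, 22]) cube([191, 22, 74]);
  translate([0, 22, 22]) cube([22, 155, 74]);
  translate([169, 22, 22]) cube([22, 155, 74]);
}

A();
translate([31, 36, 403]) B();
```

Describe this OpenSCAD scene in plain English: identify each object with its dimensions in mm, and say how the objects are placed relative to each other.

A is a four-legged stool. The seat is 253×271 mm, 26 mm thick, top at z = 403 mm. It stands on four square legs, each 44×44 mm in cross-section, from z = 0 to the seat underside, each flush with a corner of the seat. Four stretchers, 44 mm wide and 20 mm tall, connect adjacent legs with their undersides at z = 293 mm, each running between the inner faces of the legs it joins and aligned with the legs' outer faces on the other axis.

B is an open storage box with external size 191×199×96 mm and wall thickness 22 mm (the base is also 22 mm thick). The base covers the whole footprint; the four walls stand on the base, with the y-facing walls full-width and the x-facing walls fitting between their inner faces.

The open box is on top of the stool, centred.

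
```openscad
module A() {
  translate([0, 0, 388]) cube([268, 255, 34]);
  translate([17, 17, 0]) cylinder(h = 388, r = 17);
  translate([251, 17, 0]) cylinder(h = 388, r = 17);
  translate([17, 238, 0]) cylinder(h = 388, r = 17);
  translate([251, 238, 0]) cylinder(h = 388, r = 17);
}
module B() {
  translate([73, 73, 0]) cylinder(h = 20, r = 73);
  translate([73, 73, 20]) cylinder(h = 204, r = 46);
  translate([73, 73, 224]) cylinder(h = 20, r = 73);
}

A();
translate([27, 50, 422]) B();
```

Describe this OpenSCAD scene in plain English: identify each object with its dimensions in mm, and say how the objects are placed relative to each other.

A is a simple wooden stool: a rectangular seat 268 mm (x) by 255 mm (y), 34 mm thick, top face at z = 422 mm, on four round legs, each 34 mm in diameter. The legs rest on z = 0, each leg's axis is inset half a diameter from the nearest pair of seat edges (so the leg's bounding box is flush with the corner).

B is a spool: two coaxial disc flanges of radius 73 mm and thickness 20 mm, joined by a core cylinder of radius 46 mm and height 204 mm. The lower flange rests on z = 0 and the three cylinders share a vertical axis.

The spool is on top of the stool.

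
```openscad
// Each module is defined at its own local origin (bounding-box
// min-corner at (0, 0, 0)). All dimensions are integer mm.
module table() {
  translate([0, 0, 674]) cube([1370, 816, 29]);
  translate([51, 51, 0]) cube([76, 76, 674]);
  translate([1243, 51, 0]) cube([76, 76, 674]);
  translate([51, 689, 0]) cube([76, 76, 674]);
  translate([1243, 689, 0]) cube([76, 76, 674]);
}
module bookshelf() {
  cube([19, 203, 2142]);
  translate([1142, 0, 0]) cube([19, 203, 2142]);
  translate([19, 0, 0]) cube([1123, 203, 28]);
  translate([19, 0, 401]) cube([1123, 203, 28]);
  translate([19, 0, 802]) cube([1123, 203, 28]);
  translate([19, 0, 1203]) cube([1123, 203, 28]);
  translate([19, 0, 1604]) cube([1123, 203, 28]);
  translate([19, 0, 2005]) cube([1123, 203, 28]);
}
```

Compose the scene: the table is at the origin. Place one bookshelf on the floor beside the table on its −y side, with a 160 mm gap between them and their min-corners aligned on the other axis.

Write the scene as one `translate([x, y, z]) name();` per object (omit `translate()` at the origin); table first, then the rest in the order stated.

table();
translate([0, -363, 0]) bookshelf();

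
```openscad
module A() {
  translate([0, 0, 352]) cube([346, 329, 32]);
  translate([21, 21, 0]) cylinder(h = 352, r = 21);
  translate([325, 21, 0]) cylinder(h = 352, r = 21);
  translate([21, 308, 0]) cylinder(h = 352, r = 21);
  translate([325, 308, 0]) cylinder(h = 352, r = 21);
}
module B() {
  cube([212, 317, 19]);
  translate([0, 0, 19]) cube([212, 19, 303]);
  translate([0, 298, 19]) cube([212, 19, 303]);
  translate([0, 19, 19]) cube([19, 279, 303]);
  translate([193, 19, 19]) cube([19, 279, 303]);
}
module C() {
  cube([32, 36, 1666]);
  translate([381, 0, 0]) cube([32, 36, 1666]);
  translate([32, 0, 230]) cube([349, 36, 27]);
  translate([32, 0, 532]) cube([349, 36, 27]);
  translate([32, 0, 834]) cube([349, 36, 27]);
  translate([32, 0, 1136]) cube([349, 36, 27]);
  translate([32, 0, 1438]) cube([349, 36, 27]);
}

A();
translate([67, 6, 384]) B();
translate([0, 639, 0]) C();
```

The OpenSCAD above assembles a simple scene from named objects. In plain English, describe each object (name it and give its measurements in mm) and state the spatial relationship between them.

A is a simple wooden stool: a rectangular seat 346 mm (x) by 329 mm (y), 32 mm thick, top face at z = 384 mm, on four round legs, each 42 mm in diameter. The legs rest on z = 0, each leg's axis is inset half a diameter from the nearest pair of seat edges (so the leg's bounding box is flush with the corner).

B is an open storage box with external size 212×317×322 mm and wall thickness 19 mm (the base is also 19 mm thick). The base covers the whole footprint; the four walls stand on the base, with the y-facing walls full-width and the x-facing walls fitting between their inner faces.

C is a wooden ladder with two side rails of 32×36 mm section and 1666 mm height, set 413 mm apart overall. Between them run 5 rectangular rungs (36 mm deep, 27 mm thick), front faces flush with the rails' −y face. The bottom of the first rung is 230 mm above the floor and each subsequent rung is 302 mm higher than the one below.

The open box is on top of the stool, centred. The ladder is on the floor beside the stool on its +y side.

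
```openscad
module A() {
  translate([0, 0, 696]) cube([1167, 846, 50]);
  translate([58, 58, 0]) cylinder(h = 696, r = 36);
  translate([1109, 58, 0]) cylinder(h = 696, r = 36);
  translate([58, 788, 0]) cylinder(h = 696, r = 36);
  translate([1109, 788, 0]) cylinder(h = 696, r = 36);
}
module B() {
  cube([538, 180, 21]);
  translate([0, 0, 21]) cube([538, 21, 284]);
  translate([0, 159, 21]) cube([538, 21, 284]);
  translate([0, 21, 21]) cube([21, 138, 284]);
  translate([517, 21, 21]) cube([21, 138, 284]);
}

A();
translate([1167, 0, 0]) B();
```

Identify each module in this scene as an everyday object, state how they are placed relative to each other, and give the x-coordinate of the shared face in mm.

A is a table. B is an open box. The open box is against the table's +x side, with their −y faces flush. The x-coordinate of the shared face is 1167 mm.

The table's +x face and the open box's −x face are both at x = 1167 mm.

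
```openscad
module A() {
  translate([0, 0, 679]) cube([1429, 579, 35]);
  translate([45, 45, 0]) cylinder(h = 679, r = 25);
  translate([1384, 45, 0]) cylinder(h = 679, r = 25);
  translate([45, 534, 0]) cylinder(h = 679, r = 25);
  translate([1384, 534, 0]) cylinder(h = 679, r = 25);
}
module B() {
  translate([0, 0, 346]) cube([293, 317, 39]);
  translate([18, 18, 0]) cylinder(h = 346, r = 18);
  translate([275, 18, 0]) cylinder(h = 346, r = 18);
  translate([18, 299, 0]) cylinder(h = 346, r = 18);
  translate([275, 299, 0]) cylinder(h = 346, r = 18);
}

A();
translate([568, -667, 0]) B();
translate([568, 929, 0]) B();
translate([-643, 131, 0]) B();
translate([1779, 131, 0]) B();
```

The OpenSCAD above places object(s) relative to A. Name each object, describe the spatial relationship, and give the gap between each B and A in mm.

A is a table. B is a stool. Four stools sit around the table at the −y, +y, −x, +x sides. The gap between each stool and the table is 350 mm.

Each stool's nearest face is 350 mm from the table's bounding box.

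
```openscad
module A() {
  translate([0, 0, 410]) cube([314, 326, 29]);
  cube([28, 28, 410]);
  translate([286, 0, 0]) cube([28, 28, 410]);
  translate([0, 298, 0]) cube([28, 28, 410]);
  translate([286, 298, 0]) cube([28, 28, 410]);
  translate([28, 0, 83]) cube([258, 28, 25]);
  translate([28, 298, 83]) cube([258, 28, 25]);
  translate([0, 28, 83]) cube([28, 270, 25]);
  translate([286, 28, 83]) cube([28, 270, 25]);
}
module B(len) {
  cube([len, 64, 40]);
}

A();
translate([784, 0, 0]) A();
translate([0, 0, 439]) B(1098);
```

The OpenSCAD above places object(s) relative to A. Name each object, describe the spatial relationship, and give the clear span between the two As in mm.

A is a stool. B is a beam. A beam spans the tops of two stools. The clear span between the two stools is 470 mm.

Second stool starts at x = 784; first ends at x = 314; clear span = 784 − 314 = 470 mm.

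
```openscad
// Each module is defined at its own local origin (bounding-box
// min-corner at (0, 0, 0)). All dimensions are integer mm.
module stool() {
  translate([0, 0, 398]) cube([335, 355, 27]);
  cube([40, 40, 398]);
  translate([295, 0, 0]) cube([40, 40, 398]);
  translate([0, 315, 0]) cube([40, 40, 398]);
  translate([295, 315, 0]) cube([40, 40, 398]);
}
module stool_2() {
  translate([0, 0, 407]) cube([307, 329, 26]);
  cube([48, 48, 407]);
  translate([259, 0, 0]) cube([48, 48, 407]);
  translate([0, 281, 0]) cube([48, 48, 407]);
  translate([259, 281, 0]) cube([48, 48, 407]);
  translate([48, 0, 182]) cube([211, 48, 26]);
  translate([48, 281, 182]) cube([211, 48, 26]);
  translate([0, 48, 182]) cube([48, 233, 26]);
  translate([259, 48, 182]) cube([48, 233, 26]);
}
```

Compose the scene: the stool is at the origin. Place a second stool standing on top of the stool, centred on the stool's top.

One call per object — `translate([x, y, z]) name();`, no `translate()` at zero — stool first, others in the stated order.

stool();
translate([14, 13, 425]) stool_2();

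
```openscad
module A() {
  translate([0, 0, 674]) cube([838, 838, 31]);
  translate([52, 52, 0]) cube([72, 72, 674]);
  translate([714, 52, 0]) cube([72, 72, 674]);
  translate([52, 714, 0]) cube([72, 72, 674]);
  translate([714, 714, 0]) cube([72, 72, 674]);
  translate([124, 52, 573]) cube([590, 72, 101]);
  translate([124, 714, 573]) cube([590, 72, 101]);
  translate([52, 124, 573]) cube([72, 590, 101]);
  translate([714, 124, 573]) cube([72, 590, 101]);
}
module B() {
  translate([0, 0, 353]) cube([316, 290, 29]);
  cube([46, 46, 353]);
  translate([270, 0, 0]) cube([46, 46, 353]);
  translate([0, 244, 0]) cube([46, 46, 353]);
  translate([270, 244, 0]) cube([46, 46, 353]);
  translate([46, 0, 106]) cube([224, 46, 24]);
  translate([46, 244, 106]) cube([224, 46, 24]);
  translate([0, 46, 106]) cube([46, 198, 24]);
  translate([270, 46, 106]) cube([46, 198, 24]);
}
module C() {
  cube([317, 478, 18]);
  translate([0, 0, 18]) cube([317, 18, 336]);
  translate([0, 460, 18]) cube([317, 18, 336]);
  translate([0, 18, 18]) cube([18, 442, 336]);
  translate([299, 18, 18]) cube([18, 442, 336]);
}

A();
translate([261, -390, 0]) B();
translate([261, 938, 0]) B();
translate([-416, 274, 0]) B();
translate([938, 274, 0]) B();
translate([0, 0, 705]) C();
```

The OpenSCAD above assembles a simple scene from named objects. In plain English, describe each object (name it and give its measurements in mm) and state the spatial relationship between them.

A is a table with a 838×838 mm rectangular top, 31 mm thick, top surface at z = 705 mm, supported by four 72×72 mm square legs, each inset 52 mm from the nearest pair of top edges, running from the floor. Four apron rails, 72 mm thick and 101 mm tall, run between adjacent legs with their top edges flush with the underside of the top and their outer faces flush with the legs' outer faces.

B is a four-legged stool. The seat is 316×290 mm, 29 mm thick, top at z = 382 mm. It stands on four square legs, each 46×46 mm in cross-section, from z = 0 to the seat underside, each flush with a corner of the seat. Four stretchers, 46 mm wide and 24 mm tall, connect adjacent legs with their undersides at z = 106 mm, each running between the inner faces of the legs it joins and aligned with the legs' outer faces on the other axis.

C is an open-topped rectangular box: outside dimensions 317×478×354 mm, with a uniform wall and base thickness of 18 mm. The base is a full 317×478 slab on the floor; four walls sit on top of the base. The front and back walls (the −y and +y sides) span the full width; the two side walls fit between them.

Four stools sit around the table at the −y, +y, −x, +x sides. The open box is on top of the table.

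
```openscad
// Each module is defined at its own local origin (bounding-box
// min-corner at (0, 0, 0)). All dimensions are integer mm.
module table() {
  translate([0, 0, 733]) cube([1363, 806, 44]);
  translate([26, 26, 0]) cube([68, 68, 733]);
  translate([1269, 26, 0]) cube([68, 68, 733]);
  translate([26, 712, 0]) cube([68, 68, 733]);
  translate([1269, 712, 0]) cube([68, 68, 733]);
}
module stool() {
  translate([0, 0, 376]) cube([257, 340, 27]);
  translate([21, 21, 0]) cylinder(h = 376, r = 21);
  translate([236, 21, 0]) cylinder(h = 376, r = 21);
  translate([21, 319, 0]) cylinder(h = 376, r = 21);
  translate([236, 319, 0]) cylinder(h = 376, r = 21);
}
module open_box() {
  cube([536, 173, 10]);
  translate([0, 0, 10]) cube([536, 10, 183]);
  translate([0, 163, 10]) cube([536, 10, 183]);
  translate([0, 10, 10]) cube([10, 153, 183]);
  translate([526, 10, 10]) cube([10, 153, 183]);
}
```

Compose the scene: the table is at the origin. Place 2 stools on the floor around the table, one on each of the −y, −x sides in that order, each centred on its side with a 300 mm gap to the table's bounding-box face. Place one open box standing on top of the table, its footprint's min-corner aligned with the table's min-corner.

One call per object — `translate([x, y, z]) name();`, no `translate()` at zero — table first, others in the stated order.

table();
translate([553, -640, 0]) stool();
translate([-557, 233, 0]) stool();
translate([0, 0, 777]) open_box();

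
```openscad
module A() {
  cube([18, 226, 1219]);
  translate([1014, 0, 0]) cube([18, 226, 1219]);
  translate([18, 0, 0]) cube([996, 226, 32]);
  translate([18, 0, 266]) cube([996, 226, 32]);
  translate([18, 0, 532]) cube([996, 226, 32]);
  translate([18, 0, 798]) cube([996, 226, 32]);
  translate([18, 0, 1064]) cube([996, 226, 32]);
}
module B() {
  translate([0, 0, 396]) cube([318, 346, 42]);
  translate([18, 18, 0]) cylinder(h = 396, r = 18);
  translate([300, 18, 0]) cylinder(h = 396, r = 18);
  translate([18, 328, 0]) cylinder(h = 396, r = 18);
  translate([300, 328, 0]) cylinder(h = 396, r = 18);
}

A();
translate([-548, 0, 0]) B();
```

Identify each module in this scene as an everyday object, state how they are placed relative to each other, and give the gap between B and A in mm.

The stool's nearest face is 230 mm from the bookshelf's −x face.

A is a bookshelf. B is a stool. The stool is on the floor beside the bookshelf on its −x side. The gap between the stool and the bookshelf is 230 mm.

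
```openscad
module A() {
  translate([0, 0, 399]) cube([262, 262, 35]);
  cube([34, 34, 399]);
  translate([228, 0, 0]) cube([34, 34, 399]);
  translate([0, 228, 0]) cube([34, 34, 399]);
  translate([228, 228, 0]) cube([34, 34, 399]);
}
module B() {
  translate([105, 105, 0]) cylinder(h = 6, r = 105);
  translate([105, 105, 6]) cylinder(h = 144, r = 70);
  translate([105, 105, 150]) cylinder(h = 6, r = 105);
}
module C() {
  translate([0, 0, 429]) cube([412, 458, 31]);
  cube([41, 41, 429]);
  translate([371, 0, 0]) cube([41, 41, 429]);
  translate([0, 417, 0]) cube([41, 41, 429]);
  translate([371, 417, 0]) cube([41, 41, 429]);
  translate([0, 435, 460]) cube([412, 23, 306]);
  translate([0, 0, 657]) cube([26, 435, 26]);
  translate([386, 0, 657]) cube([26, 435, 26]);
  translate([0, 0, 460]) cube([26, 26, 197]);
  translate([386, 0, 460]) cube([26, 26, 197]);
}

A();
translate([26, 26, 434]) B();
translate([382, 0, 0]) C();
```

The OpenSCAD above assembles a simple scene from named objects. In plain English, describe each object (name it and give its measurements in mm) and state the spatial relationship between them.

A is a simple wooden stool: a rectangular seat 262 mm (x) by 262 mm (y), 35 mm thick, top face at z = 434 mm, on four square legs, each 34×34 mm in cross-section. The legs rest on z = 0, each flush with a corner of the seat.

B is a spool: two coaxial disc flanges of radius 105 mm and thickness 6 mm, joined by a core cylinder of radius 70 mm and height 144 mm. The lower flange rests on z = 0 and the three cylinders share a vertical axis.

C is a chair. The seat is a 412×458×31 mm slab with its top at z = 460 mm, on four 41×41 mm corner legs (flush with the seat edges, standing on z = 0). A flat backrest 23 mm thick, 306 mm tall, spans the full seat width and rises from the seat top along its +y edge, rear face flush with the rear of the seat. Two armrests of 26×26 mm section run along each side from the seat's front edge to the front of the backrest, top faces 223 mm above the seat top and outer faces flush with the seat's x-edges; a 26×26 mm post under the front of each armrest stands on the seat at the front corner.

The spool is on top of the stool, centred. The chair is on the floor beside the stool on its +x side.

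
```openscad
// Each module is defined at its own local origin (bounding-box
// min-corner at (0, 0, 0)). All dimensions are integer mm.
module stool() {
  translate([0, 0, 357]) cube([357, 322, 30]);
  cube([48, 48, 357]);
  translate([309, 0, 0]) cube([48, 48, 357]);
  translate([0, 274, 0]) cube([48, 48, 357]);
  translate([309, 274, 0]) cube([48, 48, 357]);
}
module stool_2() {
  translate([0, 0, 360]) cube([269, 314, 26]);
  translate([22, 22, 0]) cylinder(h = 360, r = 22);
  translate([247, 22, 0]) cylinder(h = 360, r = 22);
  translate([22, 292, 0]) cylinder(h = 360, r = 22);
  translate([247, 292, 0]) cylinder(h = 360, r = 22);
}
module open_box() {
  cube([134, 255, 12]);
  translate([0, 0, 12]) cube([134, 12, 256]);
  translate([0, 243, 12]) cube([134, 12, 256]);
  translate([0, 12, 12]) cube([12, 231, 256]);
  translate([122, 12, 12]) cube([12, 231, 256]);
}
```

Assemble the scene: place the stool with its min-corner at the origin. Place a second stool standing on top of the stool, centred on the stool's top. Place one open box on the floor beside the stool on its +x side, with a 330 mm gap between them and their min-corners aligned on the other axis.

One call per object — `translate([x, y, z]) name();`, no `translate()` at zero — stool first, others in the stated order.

stool();
translate([44, 4, 387]) stool_2();
translate([687, 0, 0]) open_box();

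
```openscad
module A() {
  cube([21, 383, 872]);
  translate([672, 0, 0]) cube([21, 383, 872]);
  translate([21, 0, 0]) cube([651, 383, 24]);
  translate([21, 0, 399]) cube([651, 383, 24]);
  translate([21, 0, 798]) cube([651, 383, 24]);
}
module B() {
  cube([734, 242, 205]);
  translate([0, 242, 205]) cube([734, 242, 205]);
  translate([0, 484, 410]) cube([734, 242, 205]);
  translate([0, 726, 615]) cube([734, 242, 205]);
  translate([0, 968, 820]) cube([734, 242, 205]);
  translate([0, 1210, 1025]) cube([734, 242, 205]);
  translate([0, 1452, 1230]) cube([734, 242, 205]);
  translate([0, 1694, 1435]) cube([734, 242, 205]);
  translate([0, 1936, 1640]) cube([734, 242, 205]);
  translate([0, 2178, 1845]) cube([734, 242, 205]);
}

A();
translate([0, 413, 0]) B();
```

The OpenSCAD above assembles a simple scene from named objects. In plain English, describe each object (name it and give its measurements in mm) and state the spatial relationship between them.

A is an open bookshelf. Two side panels, each 21 mm thick, 383 mm deep and 872 mm tall, stand 693 mm apart (outside-to-outside). Between them sit 3 shelves, each 24 mm thick and 383 mm deep, spanning the full gap between the sides. The bottom shelf rests on the floor (its underside at z = 0) and the clear gap between one shelf's top and the next shelf's underside is 375 mm.

B is a straight staircase of 10 solid steps. Each step is 734 mm wide (x), 242 mm deep (y, the going) and 205 mm tall (the rise). The first step rests on the floor; each subsequent step sits one going further in +y and one rise higher in +z, directly behind and above the previous step with no overlap.

The staircase is on the floor beside the bookshelf on its +y side.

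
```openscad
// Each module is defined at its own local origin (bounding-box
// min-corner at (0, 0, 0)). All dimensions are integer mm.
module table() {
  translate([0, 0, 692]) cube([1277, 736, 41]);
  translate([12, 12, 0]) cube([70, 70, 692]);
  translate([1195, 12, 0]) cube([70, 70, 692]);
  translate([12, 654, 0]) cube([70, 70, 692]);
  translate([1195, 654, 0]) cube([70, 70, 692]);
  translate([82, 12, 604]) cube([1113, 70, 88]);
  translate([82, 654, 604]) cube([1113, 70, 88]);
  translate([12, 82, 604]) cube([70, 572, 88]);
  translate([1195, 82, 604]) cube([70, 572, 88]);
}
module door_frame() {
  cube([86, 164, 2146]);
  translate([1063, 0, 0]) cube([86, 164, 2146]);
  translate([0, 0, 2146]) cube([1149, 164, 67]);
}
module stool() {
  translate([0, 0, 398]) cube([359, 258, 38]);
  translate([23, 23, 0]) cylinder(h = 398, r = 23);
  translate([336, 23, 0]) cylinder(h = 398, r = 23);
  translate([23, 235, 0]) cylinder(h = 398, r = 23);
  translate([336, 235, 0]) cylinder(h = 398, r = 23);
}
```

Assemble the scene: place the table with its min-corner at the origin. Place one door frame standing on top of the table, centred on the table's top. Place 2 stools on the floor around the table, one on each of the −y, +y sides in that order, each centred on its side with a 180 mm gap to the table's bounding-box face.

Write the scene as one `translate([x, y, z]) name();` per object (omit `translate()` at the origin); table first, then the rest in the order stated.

table();
translate([64, 286, 733]) door_frame();
translate([459, -438, 0]) stool();
translate([459, 916, 0]) stool();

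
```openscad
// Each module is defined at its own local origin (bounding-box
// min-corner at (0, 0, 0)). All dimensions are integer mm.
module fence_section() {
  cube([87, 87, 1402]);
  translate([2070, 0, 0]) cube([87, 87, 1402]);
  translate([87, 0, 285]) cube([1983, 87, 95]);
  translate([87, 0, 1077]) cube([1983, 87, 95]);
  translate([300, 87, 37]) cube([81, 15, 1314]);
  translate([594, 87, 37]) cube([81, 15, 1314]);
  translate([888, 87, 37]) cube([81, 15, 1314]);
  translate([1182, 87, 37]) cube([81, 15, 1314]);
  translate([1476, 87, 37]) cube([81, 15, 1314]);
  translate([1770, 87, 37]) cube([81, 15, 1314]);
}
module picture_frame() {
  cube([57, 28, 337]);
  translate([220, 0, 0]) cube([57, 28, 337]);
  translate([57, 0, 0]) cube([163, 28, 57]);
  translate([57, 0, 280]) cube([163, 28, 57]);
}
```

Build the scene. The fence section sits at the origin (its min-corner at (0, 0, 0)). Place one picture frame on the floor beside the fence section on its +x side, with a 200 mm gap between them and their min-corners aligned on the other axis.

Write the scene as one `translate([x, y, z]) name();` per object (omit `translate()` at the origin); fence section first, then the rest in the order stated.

fence_section();
translate([2357, 0, 0]) picture_frame();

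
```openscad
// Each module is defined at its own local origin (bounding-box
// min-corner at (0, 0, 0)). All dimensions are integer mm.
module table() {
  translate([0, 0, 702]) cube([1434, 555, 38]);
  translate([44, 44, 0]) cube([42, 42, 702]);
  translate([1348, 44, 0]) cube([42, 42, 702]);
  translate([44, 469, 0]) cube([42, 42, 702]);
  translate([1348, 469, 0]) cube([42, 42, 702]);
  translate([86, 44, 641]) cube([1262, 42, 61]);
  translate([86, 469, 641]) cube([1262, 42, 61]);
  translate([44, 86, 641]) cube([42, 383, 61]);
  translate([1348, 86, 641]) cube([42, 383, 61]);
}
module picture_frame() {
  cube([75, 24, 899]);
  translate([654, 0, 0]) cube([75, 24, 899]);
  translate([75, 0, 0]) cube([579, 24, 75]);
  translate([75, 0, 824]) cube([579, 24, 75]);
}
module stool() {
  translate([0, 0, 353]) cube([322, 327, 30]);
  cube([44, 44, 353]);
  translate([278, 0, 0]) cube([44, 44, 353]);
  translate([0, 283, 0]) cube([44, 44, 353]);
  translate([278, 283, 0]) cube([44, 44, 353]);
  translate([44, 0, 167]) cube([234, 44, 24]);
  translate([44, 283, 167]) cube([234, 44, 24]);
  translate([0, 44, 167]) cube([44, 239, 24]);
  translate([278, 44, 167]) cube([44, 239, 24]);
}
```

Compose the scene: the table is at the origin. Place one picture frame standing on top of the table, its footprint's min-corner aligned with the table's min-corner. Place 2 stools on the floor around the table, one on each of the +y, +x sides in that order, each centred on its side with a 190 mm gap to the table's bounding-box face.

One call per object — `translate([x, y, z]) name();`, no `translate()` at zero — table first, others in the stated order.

table();
translate([0, 0, 740]) picture_frame();
translate([556, 745, 0]) stool();
translate([1624, 114, 0]) stool();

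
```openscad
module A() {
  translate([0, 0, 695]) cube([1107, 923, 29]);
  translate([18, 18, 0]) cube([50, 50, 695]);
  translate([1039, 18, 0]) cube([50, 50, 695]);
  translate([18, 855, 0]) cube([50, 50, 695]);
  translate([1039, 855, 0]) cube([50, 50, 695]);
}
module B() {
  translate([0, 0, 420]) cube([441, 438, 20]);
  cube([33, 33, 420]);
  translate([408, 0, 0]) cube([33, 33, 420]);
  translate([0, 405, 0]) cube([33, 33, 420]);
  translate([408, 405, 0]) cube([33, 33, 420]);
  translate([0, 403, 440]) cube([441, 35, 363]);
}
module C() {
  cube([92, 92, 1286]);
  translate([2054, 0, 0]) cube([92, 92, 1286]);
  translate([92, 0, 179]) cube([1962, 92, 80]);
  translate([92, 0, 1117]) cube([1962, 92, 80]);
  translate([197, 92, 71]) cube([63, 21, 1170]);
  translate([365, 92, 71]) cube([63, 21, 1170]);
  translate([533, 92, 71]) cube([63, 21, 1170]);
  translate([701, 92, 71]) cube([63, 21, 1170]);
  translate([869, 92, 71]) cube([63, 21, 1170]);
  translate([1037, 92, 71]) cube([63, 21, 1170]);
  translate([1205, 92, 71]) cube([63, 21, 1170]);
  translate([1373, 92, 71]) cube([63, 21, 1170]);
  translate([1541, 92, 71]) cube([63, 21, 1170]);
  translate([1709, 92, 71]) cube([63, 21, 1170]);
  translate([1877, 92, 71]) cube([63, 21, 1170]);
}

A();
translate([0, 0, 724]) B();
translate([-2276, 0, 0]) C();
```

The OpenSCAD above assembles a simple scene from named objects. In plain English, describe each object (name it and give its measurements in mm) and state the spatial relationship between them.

A is a rectangular dining table. The top is 1107×923×29 mm with its upper surface at z = 724 mm. It stands on four 50×50 mm square legs, each inset 18 mm from the nearest pair of top edges, running from the floor to the underside of the top.

B is a chair: 441×438 mm seat, 20 mm thick, top at z = 440 mm, on four 33 mm square corner legs flush with the seat edges. A 35 mm thick backrest slab spans the full seat width, extending 363 mm above the seat top, its back face flush with the seat's +y edge.

C is a fence section. Two 92×92 mm posts, 1286 mm tall, stand on the floor with a clear span of 1962 mm between their inner faces. Two horizontal rails of 92×80 mm section span the gap between the posts with their undersides at z = 179 mm and z = 1117 mm, flush with the posts' −y face. 11 pickets, each 63 mm wide, 21 mm thick and 1170 mm tall, are fixed to the +y face of the rails with their bottoms at z = 71 mm, evenly spaced across the span with equal gaps (rounded down to the nearest mm) at the −x end and between each pair — any rounding remainder accumulates at the +x end.

The chair is on top of the table. The fence section is on the floor beside the table on its −x side.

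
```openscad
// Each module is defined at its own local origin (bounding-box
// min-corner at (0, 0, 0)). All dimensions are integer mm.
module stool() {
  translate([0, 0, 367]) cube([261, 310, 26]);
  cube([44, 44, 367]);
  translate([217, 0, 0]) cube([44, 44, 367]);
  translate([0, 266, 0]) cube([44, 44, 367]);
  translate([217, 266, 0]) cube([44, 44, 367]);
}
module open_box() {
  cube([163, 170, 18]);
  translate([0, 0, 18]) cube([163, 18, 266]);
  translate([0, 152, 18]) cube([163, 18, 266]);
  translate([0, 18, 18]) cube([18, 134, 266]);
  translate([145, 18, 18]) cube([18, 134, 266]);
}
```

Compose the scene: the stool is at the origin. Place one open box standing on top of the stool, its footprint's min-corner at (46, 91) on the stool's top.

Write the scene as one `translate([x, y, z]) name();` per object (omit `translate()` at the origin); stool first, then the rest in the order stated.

stool();
translate([46, 91, 393]) open_box();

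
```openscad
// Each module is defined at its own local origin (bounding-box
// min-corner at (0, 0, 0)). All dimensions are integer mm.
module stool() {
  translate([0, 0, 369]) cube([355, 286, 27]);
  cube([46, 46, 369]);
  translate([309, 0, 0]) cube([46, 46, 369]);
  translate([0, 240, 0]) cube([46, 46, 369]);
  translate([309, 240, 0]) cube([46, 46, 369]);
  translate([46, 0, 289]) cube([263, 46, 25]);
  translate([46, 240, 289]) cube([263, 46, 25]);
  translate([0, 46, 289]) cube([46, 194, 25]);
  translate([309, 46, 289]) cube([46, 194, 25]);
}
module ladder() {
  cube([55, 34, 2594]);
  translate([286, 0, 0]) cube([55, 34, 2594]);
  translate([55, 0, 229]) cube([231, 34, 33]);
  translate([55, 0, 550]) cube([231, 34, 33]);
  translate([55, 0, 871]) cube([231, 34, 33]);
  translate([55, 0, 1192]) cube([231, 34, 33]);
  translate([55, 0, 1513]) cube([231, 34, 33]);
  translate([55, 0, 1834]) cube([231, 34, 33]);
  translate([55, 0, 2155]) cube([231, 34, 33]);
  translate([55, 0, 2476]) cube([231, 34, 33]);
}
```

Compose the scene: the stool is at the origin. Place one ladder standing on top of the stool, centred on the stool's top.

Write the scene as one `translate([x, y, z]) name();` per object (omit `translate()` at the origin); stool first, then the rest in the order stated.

stool();
translate([7, 126, 396]) ladder();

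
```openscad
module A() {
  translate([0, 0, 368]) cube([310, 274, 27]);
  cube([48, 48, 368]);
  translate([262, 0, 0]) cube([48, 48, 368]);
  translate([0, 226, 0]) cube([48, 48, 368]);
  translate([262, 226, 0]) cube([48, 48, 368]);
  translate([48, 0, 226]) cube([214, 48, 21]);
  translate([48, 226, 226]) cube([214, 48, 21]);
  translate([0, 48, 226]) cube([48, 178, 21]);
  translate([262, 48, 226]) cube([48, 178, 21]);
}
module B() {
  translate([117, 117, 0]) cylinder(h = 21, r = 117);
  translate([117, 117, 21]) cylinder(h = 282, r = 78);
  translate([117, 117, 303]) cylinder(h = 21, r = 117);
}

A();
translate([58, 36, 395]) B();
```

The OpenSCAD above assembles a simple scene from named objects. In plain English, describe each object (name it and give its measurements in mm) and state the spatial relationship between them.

A is a simple wooden stool: a rectangular seat 310 mm (x) by 274 mm (y), 27 mm thick, top face at z = 395 mm, on four square legs, each 48×48 mm in cross-section. The legs rest on z = 0, each flush with a corner of the seat. Four stretchers, 48 mm wide and 21 mm tall, connect adjacent legs with their undersides at z = 226 mm, each running between the inner faces of the legs it joins and aligned with the legs' outer faces on the other axis.

B is a spool: two coaxial disc flanges of radius 117 mm and thickness 21 mm, joined by a core cylinder of radius 78 mm and height 282 mm. The lower flange rests on z = 0 and the three cylinders share a vertical axis.

The spool is on top of the stool.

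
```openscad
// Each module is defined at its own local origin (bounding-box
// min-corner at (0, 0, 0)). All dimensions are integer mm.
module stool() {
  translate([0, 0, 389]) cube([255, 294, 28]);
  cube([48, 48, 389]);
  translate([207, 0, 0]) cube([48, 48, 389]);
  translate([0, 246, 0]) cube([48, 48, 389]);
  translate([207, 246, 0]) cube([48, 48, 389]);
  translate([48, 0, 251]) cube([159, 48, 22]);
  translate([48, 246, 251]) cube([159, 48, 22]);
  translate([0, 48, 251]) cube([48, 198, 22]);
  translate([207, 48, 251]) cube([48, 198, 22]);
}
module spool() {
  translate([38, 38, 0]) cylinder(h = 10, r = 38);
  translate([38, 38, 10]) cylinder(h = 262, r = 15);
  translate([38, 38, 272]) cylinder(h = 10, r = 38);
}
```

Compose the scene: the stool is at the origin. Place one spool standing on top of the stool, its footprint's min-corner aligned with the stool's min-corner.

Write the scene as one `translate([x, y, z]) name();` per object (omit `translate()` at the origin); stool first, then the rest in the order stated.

stool();
translate([0, 0, 417]) spool();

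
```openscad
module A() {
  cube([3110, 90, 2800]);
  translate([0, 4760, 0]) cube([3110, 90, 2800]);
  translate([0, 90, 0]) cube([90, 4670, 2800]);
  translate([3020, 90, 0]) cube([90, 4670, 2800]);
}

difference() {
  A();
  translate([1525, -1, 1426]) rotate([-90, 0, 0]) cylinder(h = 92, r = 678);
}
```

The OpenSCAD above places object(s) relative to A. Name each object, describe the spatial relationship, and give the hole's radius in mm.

A is a house frame. The house frame has a circular hole through its front wall. The hole's radius is 678 mm.

The subtracted cylinder has r = 678 mm.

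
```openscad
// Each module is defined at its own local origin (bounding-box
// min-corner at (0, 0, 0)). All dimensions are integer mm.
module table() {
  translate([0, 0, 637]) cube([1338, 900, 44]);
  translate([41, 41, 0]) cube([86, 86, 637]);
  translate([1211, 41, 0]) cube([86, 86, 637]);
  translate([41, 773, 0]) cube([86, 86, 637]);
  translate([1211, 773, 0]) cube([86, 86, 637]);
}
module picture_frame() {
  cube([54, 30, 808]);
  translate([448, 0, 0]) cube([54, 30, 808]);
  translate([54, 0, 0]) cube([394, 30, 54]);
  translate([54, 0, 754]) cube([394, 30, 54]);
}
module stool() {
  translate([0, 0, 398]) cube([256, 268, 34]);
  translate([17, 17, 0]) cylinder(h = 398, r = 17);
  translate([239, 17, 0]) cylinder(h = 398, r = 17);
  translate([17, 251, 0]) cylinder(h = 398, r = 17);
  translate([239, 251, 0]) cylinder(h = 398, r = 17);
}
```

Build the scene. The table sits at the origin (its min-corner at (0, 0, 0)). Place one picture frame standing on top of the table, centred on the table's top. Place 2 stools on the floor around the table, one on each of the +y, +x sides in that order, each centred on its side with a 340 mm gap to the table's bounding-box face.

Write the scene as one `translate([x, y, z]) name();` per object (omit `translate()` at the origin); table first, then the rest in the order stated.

table();
translate([418, 435, 681]) picture_frame();
translate([541, 1240, 0]) stool();
translate([1678, 316, 0]) stool();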